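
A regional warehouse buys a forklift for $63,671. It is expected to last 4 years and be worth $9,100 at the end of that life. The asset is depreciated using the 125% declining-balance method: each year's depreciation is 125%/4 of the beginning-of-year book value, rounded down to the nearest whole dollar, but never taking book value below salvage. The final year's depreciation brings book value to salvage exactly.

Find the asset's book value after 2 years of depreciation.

$30,095

Depreciable base = $63,671 − $9,100 = $54,571.
Year 1: ⌊$63,671 × 125%/4⌋ = $19,897. Book value $43,774.
Year 2: ⌊$43,774 × 125%/4⌋ = $13,679. Book value $30,095.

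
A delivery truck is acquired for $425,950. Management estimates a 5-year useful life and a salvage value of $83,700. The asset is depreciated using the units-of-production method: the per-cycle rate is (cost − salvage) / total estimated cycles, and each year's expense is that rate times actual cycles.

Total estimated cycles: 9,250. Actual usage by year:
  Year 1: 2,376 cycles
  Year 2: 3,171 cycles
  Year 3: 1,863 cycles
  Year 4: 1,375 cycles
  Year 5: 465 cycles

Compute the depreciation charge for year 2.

Depreciable base = $425,950 − $83,700 = $342,250.
Rate = $342,250 / 9,250 cycles = $37 per cycle.
Year 1: 2,376 × $37 = $87,912. Book value $338,038.
Year 2: 3,171 × $37 = $117,327. Book value $220,711.

$117,327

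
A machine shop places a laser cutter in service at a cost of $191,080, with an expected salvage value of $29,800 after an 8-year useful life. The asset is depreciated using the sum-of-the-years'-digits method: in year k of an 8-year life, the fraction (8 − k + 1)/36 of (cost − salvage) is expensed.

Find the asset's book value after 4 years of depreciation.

Depreciable base = $191,080 − $29,800 = $161,280.
Sum of the years' digits = 8+7+6+5+4+3+2+1 = 36.
Year 1: $161,280 × 8/36 = $35,840. Book value $155,240.
Year 2: $161,280 × 7/36 = $31,360. Book value $123,880.
Year 3: $161,280 × 6/36 = $26,880. Book value $97,000.
Year 4: $161,280 × 5/36 = $22,400. Book value $74,600.

$74,600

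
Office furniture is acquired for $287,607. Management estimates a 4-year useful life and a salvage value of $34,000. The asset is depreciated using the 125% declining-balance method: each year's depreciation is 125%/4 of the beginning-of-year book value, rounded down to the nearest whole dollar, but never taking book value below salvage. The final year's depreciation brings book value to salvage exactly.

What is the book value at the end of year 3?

Depreciable base = $287,607 − $34,000 = $253,607.
Year 1: ⌊$287,607 × 125%/4⌋ = $89,877. Book value $197,730.
Year 2: ⌊$197,730 × 125%/4⌋ = $61,790. Book value $135,940.
Year 3: ⌊$135,940 × 125%/4⌋ = $42,481. Book value $93,459.

$93,459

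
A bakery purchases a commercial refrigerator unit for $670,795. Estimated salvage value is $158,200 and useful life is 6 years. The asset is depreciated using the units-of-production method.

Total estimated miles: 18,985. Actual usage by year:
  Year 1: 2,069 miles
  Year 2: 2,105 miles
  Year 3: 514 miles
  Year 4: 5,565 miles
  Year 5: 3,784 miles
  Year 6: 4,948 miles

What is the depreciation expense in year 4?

Depreciable base = $670,795 − $158,200 = $512,595.
Rate = $512,595 / 18,985 miles = $27 per mile.
Year 1: 2,069 × $27 = $55,863. Book value $614,932.
Year 2: 2,105 × $27 = $56,835. Book value $558,097.
Year 3: 514 × $27 = $13,878. Book value $544,219.
Year 4: 5,565 × $27 = $150,255. Book value $393,964.

$150,255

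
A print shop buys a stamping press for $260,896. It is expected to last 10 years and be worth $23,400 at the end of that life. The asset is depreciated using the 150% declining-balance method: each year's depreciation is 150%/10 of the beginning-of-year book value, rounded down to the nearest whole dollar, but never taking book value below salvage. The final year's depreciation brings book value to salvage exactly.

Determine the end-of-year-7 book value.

Depreciable base = $260,896 − $23,400 = $237,496.
Year 1: ⌊$260,896 × 150%/10⌋ = $39,134. Book value $221,762.
Year 2: ⌊$221,762 × 150%/10⌋ = $33,264. Book value $188,498.
Year 3: ⌊$188,498 × 150%/10⌋ = $28,274. Book value $160,224.
Year 4: ⌊$160,224 × 150%/10⌋ = $24,033. Book value $136,191.
Year 5: ⌊$136,191 × 150%/10⌋ = $20,428. Book value $115,763.
Year 6: ⌊$115,763 × 150%/10⌋ = $17,364. Book value $98,399.
Year 7: ⌊$98,399 × 150%/10⌋ = $14,759. Book value $83,640.

$83,640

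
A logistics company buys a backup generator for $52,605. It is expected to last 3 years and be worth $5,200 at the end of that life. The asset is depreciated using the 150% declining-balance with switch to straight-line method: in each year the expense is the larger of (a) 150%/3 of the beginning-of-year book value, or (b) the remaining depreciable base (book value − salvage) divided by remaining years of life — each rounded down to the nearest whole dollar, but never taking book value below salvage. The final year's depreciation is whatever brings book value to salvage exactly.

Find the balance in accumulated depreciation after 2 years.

Depreciable base = $52,605 − $5,200 = $47,405.
Year 1: DB = ⌊$52,605 × 150%/3⌋ = $26,302; SL = ⌊$47,405/3⌋ = $15,801 → take DB $26,302. Book value $26,303.
Year 2: DB = ⌊$26,303 × 150%/3⌋ = $13,151; SL = ⌊$21,103/2⌋ = $10,551 → take DB $13,151. Book value $13,152.
Accumulated through year 2 = $52,605 − $13,152 = $39,453.

$39,453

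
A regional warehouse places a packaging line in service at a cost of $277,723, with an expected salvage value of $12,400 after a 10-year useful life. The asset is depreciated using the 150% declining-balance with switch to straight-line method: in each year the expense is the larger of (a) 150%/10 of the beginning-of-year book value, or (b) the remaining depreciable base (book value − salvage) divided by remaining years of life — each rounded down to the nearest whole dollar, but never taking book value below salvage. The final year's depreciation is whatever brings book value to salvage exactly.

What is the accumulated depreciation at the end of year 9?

$243,227

Depreciable base = $277,723 − $12,400 = $265,323.
Year 1: DB = ⌊$277,723 × 150%/10⌋ = $41,658; SL = ⌊$265,323/10⌋ = $26,532 → take DB $41,658. Book value $236,065.
Year 2: DB = ⌊$236,065 × 150%/10⌋ = $35,409; SL = ⌊$223,665/9⌋ = $24,851 → take DB $35,409. Book value $200,656.
Year 3: DB = ⌊$200,656 × 150%/10⌋ = $30,098; SL = ⌊$188,256/8⌋ = $23,532 → take DB $30,098. Book value $170,558.
Year 4: DB = ⌊$170,558 × 150%/10⌋ = $25,583; SL = ⌊$158,158/7⌋ = $22,594 → take DB $25,583. Book value $144,975.
Year 5: DB = ⌊$144,975 × 150%/10⌋ = $21,746; SL = ⌊$132,575/6⌋ = $22,095 → take SL $22,095. Book value $122,880.
Year 6: DB = ⌊$122,880 × 150%/10⌋ = $18,432; SL = ⌊$110,480/5⌋ = $22,096 → take SL $22,096. Book value $100,784.
Year 7: DB = ⌊$100,784 × 150%/10⌋ = $15,117; SL = ⌊$88,384/4⌋ = $22,096 → take SL $22,096. Book value $78,688.
Year 8: DB = ⌊$78,688 × 150%/10⌋ = $11,803; SL = ⌊$66,288/3⌋ = $22,096 → take SL $22,096. Book value $56,592.
Year 9: DB = ⌊$56,592 × 150%/10⌋ = $8,488; SL = ⌊$44,192/2⌋ = $22,096 → take SL $22,096. Book value $34,496.
Accumulated through year 9 = $277,723 − $34,496 = $243,227.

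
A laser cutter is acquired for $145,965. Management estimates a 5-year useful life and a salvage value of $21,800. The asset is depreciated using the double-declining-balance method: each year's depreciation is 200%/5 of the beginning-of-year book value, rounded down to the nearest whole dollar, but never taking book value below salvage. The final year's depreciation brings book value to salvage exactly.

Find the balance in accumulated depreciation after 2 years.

Depreciable base = $145,965 − $21,800 = $124,165.
Year 1: ⌊$145,965 × 200%/5⌋ = $58,386. Book value $87,579.
Year 2: ⌊$87,579 × 200%/5⌋ = $35,031. Book value $52,548.
Accumulated through year 2 = $145,965 − $52,548 = $93,417.

$93,417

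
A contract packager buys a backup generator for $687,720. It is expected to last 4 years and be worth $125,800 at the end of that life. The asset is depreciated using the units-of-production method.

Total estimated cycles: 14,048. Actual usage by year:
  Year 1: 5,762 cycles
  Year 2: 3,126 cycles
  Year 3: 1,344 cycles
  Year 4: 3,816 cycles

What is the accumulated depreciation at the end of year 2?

Depreciable base = $687,720 − $125,800 = $561,920.
Rate = $561,920 / 14,048 cycles = $40 per cycle.
Year 1: 5,762 × $40 = $230,480. Book value $457,240.
Year 2: 3,126 × $40 = $125,040. Book value $332,200.
Accumulated through year 2 = $687,720 − $332,200 = $355,520.

$355,520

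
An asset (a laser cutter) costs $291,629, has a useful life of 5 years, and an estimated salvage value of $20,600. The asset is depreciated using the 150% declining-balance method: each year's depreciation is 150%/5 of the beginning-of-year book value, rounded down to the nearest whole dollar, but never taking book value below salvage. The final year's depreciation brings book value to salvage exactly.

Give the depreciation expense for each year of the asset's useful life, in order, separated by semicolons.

$87,488; $61,242; $42,869; $30,009; $49,421

Depreciable base = $291,629 − $20,600 = $271,029.
Year 1: ⌊$291,629 × 150%/5⌋ = $87,488. Book value $204,141.
Year 2: ⌊$204,141 × 150%/5⌋ = $61,242. Book value $142,899.
Year 3: ⌊$142,899 × 150%/5⌋ = $42,869. Book value $100,030.
Year 4: ⌊$100,030 × 150%/5⌋ = $30,009. Book value $70,021.
Year 5 (final): $70,021 − $20,600 = $49,421. Book value $20,600.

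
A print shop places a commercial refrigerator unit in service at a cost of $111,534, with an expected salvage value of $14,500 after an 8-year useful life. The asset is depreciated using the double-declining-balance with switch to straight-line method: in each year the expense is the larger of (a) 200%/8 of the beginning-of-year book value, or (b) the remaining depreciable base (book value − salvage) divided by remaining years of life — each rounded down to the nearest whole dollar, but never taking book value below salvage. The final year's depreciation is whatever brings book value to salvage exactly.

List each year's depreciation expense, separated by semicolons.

$27,883; $20,912; $15,684; $11,763; $8,823; $6,617; $4,963; $389

Depreciable base = $111,534 − $14,500 = $97,034.
Year 1: DB = ⌊$111,534 × 200%/8⌋ = $27,883; SL = ⌊$97,034/8⌋ = $12,129 → take DB $27,883. Book value $83,651.
Year 2: DB = ⌊$83,651 × 200%/8⌋ = $20,912; SL = ⌊$69,151/7⌋ = $9,878 → take DB $20,912. Book value $62,739.
Year 3: DB = ⌊$62,739 × 200%/8⌋ = $15,684; SL = ⌊$48,239/6⌋ = $8,039 → take DB $15,684. Book value $47,055.
Year 4: DB = ⌊$47,055 × 200%/8⌋ = $11,763; SL = ⌊$32,555/5⌋ = $6,511 → take DB $11,763. Book value $35,292.
Year 5: DB = ⌊$35,292 × 200%/8⌋ = $8,823; SL = ⌊$20,792/4⌋ = $5,198 → take DB $8,823. Book value $26,469.
Year 6: DB = ⌊$26,469 × 200%/8⌋ = $6,617; SL = ⌊$11,969/3⌋ = $3,989 → take DB $6,617. Book value $19,852.
Year 7: DB = ⌊$19,852 × 200%/8⌋ = $4,963; SL = ⌊$5,352/2⌋ = $2,676 → take DB $4,963. Book value $14,889.
Year 8 (final): $14,889 − $14,500 = $389. Book value $14,500.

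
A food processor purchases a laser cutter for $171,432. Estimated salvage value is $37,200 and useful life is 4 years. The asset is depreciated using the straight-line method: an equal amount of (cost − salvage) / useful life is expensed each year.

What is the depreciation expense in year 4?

$33,558

Depreciable base = $171,432 − $37,200 = $134,232.
Annual expense = $134,232 / 4 = $33,558.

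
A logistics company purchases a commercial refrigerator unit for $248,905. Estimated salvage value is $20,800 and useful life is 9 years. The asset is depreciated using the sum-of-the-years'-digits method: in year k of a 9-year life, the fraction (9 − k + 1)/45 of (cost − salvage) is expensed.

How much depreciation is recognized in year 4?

Depreciable base = $248,905 − $20,800 = $228,105.
Sum of the years' digits = 9+8+7+6+5+4+3+2+1 = 45.
Year 1: $228,105 × 9/45 = $45,621. Book value $203,284.
Year 2: $228,105 × 8/45 = $40,552. Book value $162,732.
Year 3: $228,105 × 7/45 = $35,483. Book value $127,249.
Year 4: $228,105 × 6/45 = $30,414. Book value $96,835.

$30,414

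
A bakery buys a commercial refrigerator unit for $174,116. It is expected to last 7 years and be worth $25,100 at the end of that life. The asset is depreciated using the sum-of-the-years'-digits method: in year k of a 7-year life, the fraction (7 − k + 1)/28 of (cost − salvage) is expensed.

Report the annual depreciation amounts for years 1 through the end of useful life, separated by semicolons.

Depreciable base = $174,116 − $25,100 = $149,016.
Sum of the years' digits = 7+6+5+4+3+2+1 = 28.
Year 1: $149,016 × 7/28 = $37,254. Book value $136,862.
Year 2: $149,016 × 6/28 = $31,932. Book value $104,930.
Year 3: $149,016 × 5/28 = $26,610. Book value $78,320.
Year 4: $149,016 × 4/28 = $21,288. Book value $57,032.
Year 5: $149,016 × 3/28 = $15,966. Book value $41,066.
Year 6: $149,016 × 2/28 = $10,644. Book value $30,422.
Year 7: $149,016 × 1/28 = $5,322. Book value $25,100.

$37,254; $31,932; $26,610; $21,288; $15,966; $10,644; $5,322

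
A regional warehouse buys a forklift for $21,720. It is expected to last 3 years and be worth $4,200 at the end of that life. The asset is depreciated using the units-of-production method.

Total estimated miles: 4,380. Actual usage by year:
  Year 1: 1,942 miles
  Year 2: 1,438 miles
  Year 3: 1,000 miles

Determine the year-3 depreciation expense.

$4,000

Depreciable base = $21,720 − $4,200 = $17,520.
Rate = $17,520 / 4,380 miles = $4 per mile.
Year 1: 1,942 × $4 = $7,768. Book value $13,952.
Year 2: 1,438 × $4 = $5,752. Book value $8,200.
Year 3: 1,000 × $4 = $4,000. Book value $4,200.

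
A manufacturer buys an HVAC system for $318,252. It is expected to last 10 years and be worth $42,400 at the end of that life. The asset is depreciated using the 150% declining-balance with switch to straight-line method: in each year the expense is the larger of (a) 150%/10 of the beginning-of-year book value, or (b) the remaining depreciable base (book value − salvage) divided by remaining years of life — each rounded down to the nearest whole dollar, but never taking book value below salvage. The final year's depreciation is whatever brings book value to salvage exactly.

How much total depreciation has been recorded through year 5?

$177,040

Depreciable base = $318,252 − $42,400 = $275,852.
Year 1: DB = ⌊$318,252 × 150%/10⌋ = $47,737; SL = ⌊$275,852/10⌋ = $27,585 → take DB $47,737. Book value $270,515.
Year 2: DB = ⌊$270,515 × 150%/10⌋ = $40,577; SL = ⌊$228,115/9⌋ = $25,346 → take DB $40,577. Book value $229,938.
Year 3: DB = ⌊$229,938 × 150%/10⌋ = $34,490; SL = ⌊$187,538/8⌋ = $23,442 → take DB $34,490. Book value $195,448.
Year 4: DB = ⌊$195,448 × 150%/10⌋ = $29,317; SL = ⌊$153,048/7⌋ = $21,864 → take DB $29,317. Book value $166,131.
Year 5: DB = ⌊$166,131 × 150%/10⌋ = $24,919; SL = ⌊$123,731/6⌋ = $20,621 → take DB $24,919. Book value $141,212.
Accumulated through year 5 = $318,252 − $141,212 = $177,040.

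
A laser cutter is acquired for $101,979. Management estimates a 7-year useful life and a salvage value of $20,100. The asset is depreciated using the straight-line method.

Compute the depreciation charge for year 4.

$11,697

Depreciable base = $101,979 − $20,100 = $81,879.
Annual expense = $81,879 / 7 = $11,697.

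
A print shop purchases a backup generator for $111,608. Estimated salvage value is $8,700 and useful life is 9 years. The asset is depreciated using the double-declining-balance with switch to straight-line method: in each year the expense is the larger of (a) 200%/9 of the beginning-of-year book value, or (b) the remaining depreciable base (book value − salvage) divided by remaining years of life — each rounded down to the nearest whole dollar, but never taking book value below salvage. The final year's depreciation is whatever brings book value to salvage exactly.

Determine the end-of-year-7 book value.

Depreciable base = $111,608 − $8,700 = $102,908.
Year 1: DB = ⌊$111,608 × 200%/9⌋ = $24,801; SL = ⌊$102,908/9⌋ = $11,434 → take DB $24,801. Book value $86,807.
Year 2: DB = ⌊$86,807 × 200%/9⌋ = $19,290; SL = ⌊$78,107/8⌋ = $9,763 → take DB $19,290. Book value $67,517.
Year 3: DB = ⌊$67,517 × 200%/9⌋ = $15,003; SL = ⌊$58,817/7⌋ = $8,402 → take DB $15,003. Book value $52,514.
Year 4: DB = ⌊$52,514 × 200%/9⌋ = $11,669; SL = ⌊$43,814/6⌋ = $7,302 → take DB $11,669. Book value $40,845.
Year 5: DB = ⌊$40,845 × 200%/9⌋ = $9,076; SL = ⌊$32,145/5⌋ = $6,429 → take DB $9,076. Book value $31,769.
Year 6: DB = ⌊$31,769 × 200%/9⌋ = $7,059; SL = ⌊$23,069/4⌋ = $5,767 → take DB $7,059. Book value $24,710.
Year 7: DB = ⌊$24,710 × 200%/9⌋ = $5,491; SL = ⌊$16,010/3⌋ = $5,336 → take DB $5,491. Book value $19,219.

$19,219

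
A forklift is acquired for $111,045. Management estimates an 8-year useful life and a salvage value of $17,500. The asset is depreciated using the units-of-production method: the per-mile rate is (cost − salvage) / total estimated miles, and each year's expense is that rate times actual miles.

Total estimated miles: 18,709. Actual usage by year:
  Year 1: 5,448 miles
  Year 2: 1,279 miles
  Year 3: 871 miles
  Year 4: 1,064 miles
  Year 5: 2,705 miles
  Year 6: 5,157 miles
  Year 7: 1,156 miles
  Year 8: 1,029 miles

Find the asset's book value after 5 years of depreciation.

$54,210

Depreciable base = $111,045 − $17,500 = $93,545.
Rate = $93,545 / 18,709 miles = $5 per mile.
Year 1: 5,448 × $5 = $27,240. Book value $83,805.
Year 2: 1,279 × $5 = $6,395. Book value $77,410.
Year 3: 871 × $5 = $4,355. Book value $73,055.
Year 4: 1,064 × $5 = $5,320. Book value $67,735.
Year 5: 2,705 × $5 = $13,525. Book value $54,210.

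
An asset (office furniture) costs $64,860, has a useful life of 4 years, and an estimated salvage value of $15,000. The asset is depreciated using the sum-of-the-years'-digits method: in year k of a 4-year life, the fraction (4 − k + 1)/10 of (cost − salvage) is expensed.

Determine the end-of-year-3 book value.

$19,986

Depreciable base = $64,860 − $15,000 = $49,860.
Sum of the years' digits = 4+3+2+1 = 10.
Year 1: $49,860 × 4/10 = $19,944. Book value $44,916.
Year 2: $49,860 × 3/10 = $14,958. Book value $29,958.
Year 3: $49,860 × 2/10 = $9,972. Book value $19,986.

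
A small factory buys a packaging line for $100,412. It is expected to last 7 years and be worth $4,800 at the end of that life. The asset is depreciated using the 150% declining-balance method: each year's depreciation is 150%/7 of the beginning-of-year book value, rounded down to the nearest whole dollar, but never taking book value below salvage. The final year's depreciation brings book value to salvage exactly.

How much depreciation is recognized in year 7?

Depreciable base = $100,412 − $4,800 = $95,612.
Year 1: ⌊$100,412 × 150%/7⌋ = $21,516. Book value $78,896.
Year 2: ⌊$78,896 × 150%/7⌋ = $16,906. Book value $61,990.
Year 3: ⌊$61,990 × 150%/7⌋ = $13,283. Book value $48,707.
Year 4: ⌊$48,707 × 150%/7⌋ = $10,437. Book value $38,270.
Year 5: ⌊$38,270 × 150%/7⌋ = $8,200. Book value $30,070.
Year 6: ⌊$30,070 × 150%/7⌋ = $6,443. Book value $23,627.
Year 7 (final): $23,627 − $4,800 = $18,827. Book value $4,800.

$18,827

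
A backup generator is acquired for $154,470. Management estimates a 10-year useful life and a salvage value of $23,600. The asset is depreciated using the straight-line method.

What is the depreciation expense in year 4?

Depreciable base = $154,470 − $23,600 = $130,870.
Annual expense = $130,870 / 10 = $13,087.

$13,087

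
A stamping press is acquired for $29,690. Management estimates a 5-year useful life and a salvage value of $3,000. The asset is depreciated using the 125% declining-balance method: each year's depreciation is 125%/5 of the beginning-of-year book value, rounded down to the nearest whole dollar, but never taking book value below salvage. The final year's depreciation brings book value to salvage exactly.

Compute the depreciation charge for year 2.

$5,567

Depreciable base = $29,690 − $3,000 = $26,690.
Year 1: ⌊$29,690 × 125%/5⌋ = $7,422. Book value $22,268.
Year 2: ⌊$22,268 × 125%/5⌋ = $5,567. Book value $16,701.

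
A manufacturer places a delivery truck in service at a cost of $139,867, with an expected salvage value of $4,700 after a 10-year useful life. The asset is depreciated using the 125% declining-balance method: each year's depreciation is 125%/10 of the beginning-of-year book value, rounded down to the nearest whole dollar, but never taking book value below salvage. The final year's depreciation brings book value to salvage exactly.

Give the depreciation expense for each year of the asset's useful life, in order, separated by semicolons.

Depreciable base = $139,867 − $4,700 = $135,167.
Year 1: ⌊$139,867 × 125%/10⌋ = $17,483. Book value $122,384.
Year 2: ⌊$122,384 × 125%/10⌋ = $15,298. Book value $107,086.
Year 3: ⌊$107,086 × 125%/10⌋ = $13,385. Book value $93,701.
Year 4: ⌊$93,701 × 125%/10⌋ = $11,712. Book value $81,989.
Year 5: ⌊$81,989 × 125%/10⌋ = $10,248. Book value $71,741.
Year 6: ⌊$71,741 × 125%/10⌋ = $8,967. Book value $62,774.
Year 7: ⌊$62,774 × 125%/10⌋ = $7,846. Book value $54,928.
Year 8: ⌊$54,928 × 125%/10⌋ = $6,866. Book value $48,062.
Year 9: ⌊$48,062 × 125%/10⌋ = $6,007. Book value $42,055.
Year 10 (final): $42,055 − $4,700 = $37,355. Book value $4,700.

$17,483; $15,298; $13,385; $11,712; $10,248; $8,967; $7,846; $6,866; $6,007; $37,355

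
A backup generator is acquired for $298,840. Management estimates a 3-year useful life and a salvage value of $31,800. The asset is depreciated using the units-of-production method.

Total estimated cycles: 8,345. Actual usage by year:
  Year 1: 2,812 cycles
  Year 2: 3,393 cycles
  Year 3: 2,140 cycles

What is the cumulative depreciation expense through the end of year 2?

Depreciable base = $298,840 − $31,800 = $267,040.
Rate = $267,040 / 8,345 cycles = $32 per cycle.
Year 1: 2,812 × $32 = $89,984. Book value $208,856.
Year 2: 3,393 × $32 = $108,576. Book value $100,280.
Accumulated through year 2 = $298,840 − $100,280 = $198,560.

$198,560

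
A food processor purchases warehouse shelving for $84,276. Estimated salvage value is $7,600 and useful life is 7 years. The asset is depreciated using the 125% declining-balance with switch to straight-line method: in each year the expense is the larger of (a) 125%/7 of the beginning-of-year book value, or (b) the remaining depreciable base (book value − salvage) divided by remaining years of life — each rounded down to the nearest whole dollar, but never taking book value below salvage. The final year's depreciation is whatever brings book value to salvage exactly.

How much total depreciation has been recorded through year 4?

$47,342

Depreciable base = $84,276 − $7,600 = $76,676.
Year 1: DB = ⌊$84,276 × 125%/7⌋ = $15,049; SL = ⌊$76,676/7⌋ = $10,953 → take DB $15,049. Book value $69,227.
Year 2: DB = ⌊$69,227 × 125%/7⌋ = $12,361; SL = ⌊$61,627/6⌋ = $10,271 → take DB $12,361. Book value $56,866.
Year 3: DB = ⌊$56,866 × 125%/7⌋ = $10,154; SL = ⌊$49,266/5⌋ = $9,853 → take DB $10,154. Book value $46,712.
Year 4: DB = ⌊$46,712 × 125%/7⌋ = $8,341; SL = ⌊$39,112/4⌋ = $9,778 → take SL $9,778. Book value $36,934.
Accumulated through year 4 = $84,276 − $36,934 = $47,342.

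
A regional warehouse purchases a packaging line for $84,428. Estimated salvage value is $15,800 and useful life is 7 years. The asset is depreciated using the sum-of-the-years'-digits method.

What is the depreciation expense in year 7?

Depreciable base = $84,428 − $15,800 = $68,628.
Sum of the years' digits = 7+6+5+4+3+2+1 = 28.
Year 1: $68,628 × 7/28 = $17,157. Book value $67,271.
Year 2: $68,628 × 6/28 = $14,706. Book value $52,565.
Year 3: $68,628 × 5/28 = $12,255. Book value $40,310.
Year 4: $68,628 × 4/28 = $9,804. Book value $30,506.
Year 5: $68,628 × 3/28 = $7,353. Book value $23,153.
Year 6: $68,628 × 2/28 = $4,902. Book value $18,251.
Year 7: $68,628 × 1/28 = $2,451. Book value $15,800.

$2,451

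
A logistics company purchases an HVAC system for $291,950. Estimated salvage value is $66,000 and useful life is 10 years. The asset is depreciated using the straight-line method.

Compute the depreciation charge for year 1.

Depreciable base = $291,950 − $66,000 = $225,950.
Annual expense = $225,950 / 10 = $22,595.

$22,595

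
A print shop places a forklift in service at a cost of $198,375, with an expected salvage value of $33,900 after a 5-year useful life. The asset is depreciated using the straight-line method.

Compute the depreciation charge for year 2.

Depreciable base = $198,375 − $33,900 = $164,475.
Annual expense = $164,475 / 5 = $32,895.

$32,895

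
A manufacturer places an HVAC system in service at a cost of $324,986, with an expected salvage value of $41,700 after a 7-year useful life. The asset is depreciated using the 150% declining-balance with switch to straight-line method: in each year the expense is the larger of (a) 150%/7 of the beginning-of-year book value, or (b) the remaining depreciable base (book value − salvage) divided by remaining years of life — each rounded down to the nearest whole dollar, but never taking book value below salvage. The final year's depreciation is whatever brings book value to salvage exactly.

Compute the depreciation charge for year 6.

$27,386

Depreciable base = $324,986 − $41,700 = $283,286.
Year 1: DB = ⌊$324,986 × 150%/7⌋ = $69,639; SL = ⌊$283,286/7⌋ = $40,469 → take DB $69,639. Book value $255,347.
Year 2: DB = ⌊$255,347 × 150%/7⌋ = $54,717; SL = ⌊$213,647/6⌋ = $35,607 → take DB $54,717. Book value $200,630.
Year 3: DB = ⌊$200,630 × 150%/7⌋ = $42,992; SL = ⌊$158,930/5⌋ = $31,786 → take DB $42,992. Book value $157,638.
Year 4: DB = ⌊$157,638 × 150%/7⌋ = $33,779; SL = ⌊$115,938/4⌋ = $28,984 → take DB $33,779. Book value $123,859.
Year 5: DB = ⌊$123,859 × 150%/7⌋ = $26,541; SL = ⌊$82,159/3⌋ = $27,386 → take SL $27,386. Book value $96,473.
Year 6: DB = ⌊$96,473 × 150%/7⌋ = $20,672; SL = ⌊$54,773/2⌋ = $27,386 → take SL $27,386. Book value $69,087.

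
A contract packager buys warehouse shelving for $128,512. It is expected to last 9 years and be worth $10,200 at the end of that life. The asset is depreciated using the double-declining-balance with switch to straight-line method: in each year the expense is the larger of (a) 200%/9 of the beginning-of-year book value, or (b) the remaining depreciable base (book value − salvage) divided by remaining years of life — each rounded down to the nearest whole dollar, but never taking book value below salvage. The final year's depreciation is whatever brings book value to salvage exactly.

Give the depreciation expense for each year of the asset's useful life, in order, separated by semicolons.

$28,558; $22,212; $17,276; $13,436; $10,451; $8,128; $6,322; $5,964; $5,965

Depreciable base = $128,512 − $10,200 = $118,312.
Year 1: DB = ⌊$128,512 × 200%/9⌋ = $28,558; SL = ⌊$118,312/9⌋ = $13,145 → take DB $28,558. Book value $99,954.
Year 2: DB = ⌊$99,954 × 200%/9⌋ = $22,212; SL = ⌊$89,754/8⌋ = $11,219 → take DB $22,212. Book value $77,742.
Year 3: DB = ⌊$77,742 × 200%/9⌋ = $17,276; SL = ⌊$67,542/7⌋ = $9,648 → take DB $17,276. Book value $60,466.
Year 4: DB = ⌊$60,466 × 200%/9⌋ = $13,436; SL = ⌊$50,266/6⌋ = $8,377 → take DB $13,436. Book value $47,030.
Year 5: DB = ⌊$47,030 × 200%/9⌋ = $10,451; SL = ⌊$36,830/5⌋ = $7,366 → take DB $10,451. Book value $36,579.
Year 6: DB = ⌊$36,579 × 200%/9⌋ = $8,128; SL = ⌊$26,379/4⌋ = $6,594 → take DB $8,128. Book value $28,451.
Year 7: DB = ⌊$28,451 × 200%/9⌋ = $6,322; SL = ⌊$18,251/3⌋ = $6,083 → take DB $6,322. Book value $22,129.
Year 8: DB = ⌊$22,129 × 200%/9⌋ = $4,917; SL = ⌊$11,929/2⌋ = $5,964 → take SL $5,964. Book value $16,165.
Year 9 (final): $16,165 − $10,200 = $5,965. Book value $10,200.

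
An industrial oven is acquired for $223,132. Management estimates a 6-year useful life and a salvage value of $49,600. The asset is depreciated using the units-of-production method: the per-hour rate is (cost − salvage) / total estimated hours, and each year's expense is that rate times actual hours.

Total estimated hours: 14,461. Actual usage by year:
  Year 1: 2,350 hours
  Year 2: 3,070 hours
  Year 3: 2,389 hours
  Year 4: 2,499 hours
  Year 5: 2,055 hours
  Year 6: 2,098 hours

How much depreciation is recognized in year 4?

Depreciable base = $223,132 − $49,600 = $173,532.
Rate = $173,532 / 14,461 hours = $12 per hour.
Year 1: 2,350 × $12 = $28,200. Book value $194,932.
Year 2: 3,070 × $12 = $36,840. Book value $158,092.
Year 3: 2,389 × $12 = $28,668. Book value $129,424.
Year 4: 2,499 × $12 = $29,988. Book value $99,436.

$29,988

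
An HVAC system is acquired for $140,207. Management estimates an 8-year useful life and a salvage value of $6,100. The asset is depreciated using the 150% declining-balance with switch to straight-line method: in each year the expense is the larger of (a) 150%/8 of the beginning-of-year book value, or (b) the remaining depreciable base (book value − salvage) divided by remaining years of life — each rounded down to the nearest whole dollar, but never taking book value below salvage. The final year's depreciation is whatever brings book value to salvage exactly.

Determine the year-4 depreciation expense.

Depreciable base = $140,207 − $6,100 = $134,107.
Year 1: DB = ⌊$140,207 × 150%/8⌋ = $26,288; SL = ⌊$134,107/8⌋ = $16,763 → take DB $26,288. Book value $113,919.
Year 2: DB = ⌊$113,919 × 150%/8⌋ = $21,359; SL = ⌊$107,819/7⌋ = $15,402 → take DB $21,359. Book value $92,560.
Year 3: DB = ⌊$92,560 × 150%/8⌋ = $17,355; SL = ⌊$86,460/6⌋ = $14,410 → take DB $17,355. Book value $75,205.
Year 4: DB = ⌊$75,205 × 150%/8⌋ = $14,100; SL = ⌊$69,105/5⌋ = $13,821 → take DB $14,100. Book value $61,105.

$14,100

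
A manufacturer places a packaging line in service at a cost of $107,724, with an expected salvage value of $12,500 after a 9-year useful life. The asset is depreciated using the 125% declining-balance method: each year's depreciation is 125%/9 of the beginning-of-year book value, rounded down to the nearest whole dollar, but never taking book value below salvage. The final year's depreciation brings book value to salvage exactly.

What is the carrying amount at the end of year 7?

Depreciable base = $107,724 − $12,500 = $95,224.
Year 1: ⌊$107,724 × 125%/9⌋ = $14,961. Book value $92,763.
Year 2: ⌊$92,763 × 125%/9⌋ = $12,883. Book value $79,880.
Year 3: ⌊$79,880 × 125%/9⌋ = $11,094. Book value $68,786.
Year 4: ⌊$68,786 × 125%/9⌋ = $9,553. Book value $59,233.
Year 5: ⌊$59,233 × 125%/9⌋ = $8,226. Book value $51,007.
Year 6: ⌊$51,007 × 125%/9⌋ = $7,084. Book value $43,923.
Year 7: ⌊$43,923 × 125%/9⌋ = $6,100. Book value $37,823.

$37,823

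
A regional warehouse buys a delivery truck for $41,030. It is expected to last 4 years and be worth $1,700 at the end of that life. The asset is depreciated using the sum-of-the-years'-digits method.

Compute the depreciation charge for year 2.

Depreciable base = $41,030 − $1,700 = $39,330.
Sum of the years' digits = 4+3+2+1 = 10.
Year 1: $39,330 × 4/10 = $15,732. Book value $25,298.
Year 2: $39,330 × 3/10 = $11,799. Book value $13,499.

$11,799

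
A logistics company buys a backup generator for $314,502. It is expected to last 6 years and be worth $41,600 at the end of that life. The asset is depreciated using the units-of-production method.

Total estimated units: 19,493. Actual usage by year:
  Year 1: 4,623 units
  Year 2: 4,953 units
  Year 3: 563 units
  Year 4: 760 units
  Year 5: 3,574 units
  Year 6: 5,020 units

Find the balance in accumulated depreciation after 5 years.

$202,622

Depreciable base = $314,502 − $41,600 = $272,902.
Rate = $272,902 / 19,493 units = $14 per unit.
Year 1: 4,623 × $14 = $64,722. Book value $249,780.
Year 2: 4,953 × $14 = $69,342. Book value $180,438.
Year 3: 563 × $14 = $7,882. Book value $172,556.
Year 4: 760 × $14 = $10,640. Book value $161,916.
Year 5: 3,574 × $14 = $50,036. Book value $111,880.
Accumulated through year 5 = $314,502 − $111,880 = $202,622.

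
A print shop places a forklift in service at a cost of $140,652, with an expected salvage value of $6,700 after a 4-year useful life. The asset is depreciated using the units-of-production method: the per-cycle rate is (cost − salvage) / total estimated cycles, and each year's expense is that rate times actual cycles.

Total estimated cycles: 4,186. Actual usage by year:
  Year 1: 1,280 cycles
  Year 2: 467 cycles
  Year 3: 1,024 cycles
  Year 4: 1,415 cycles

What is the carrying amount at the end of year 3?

Depreciable base = $140,652 − $6,700 = $133,952.
Rate = $133,952 / 4,186 cycles = $32 per cycle.
Year 1: 1,280 × $32 = $40,960. Book value $99,692.
Year 2: 467 × $32 = $14,944. Book value $84,748.
Year 3: 1,024 × $32 = $32,768. Book value $51,980.

$51,980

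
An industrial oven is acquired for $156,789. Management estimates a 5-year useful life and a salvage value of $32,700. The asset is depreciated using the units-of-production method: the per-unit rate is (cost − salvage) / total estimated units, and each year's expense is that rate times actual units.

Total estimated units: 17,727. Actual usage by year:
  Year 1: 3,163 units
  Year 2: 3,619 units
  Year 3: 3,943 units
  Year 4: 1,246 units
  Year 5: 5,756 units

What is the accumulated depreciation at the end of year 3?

Depreciable base = $156,789 − $32,700 = $124,089.
Rate = $124,089 / 17,727 units = $7 per unit.
Year 1: 3,163 × $7 = $22,141. Book value $134,648.
Year 2: 3,619 × $7 = $25,333. Book value $109,315.
Year 3: 3,943 × $7 = $27,601. Book value $81,714.
Accumulated through year 3 = $156,789 − $81,714 = $75,075.

$75,075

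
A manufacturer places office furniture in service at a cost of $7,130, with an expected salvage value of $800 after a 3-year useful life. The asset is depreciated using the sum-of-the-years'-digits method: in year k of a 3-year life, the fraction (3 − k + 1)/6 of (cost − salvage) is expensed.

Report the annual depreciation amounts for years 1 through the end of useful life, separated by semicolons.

$3,165; $2,110; $1,055

Depreciable base = $7,130 − $800 = $6,330.
Sum of the years' digits = 3+2+1 = 6.
Year 1: $6,330 × 3/6 = $3,165. Book value $3,965.
Year 2: $6,330 × 2/6 = $2,110. Book value $1,855.
Year 3: $6,330 × 1/6 = $1,055. Book value $800.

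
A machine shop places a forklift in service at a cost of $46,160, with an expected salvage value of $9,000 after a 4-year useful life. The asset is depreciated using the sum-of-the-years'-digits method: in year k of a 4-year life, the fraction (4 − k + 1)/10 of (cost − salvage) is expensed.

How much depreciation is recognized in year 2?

Depreciable base = $46,160 − $9,000 = $37,160.
Sum of the years' digits = 4+3+2+1 = 10.
Year 1: $37,160 × 4/10 = $14,864. Book value $31,296.
Year 2: $37,160 × 3/10 = $11,148. Book value $20,148.

$11,148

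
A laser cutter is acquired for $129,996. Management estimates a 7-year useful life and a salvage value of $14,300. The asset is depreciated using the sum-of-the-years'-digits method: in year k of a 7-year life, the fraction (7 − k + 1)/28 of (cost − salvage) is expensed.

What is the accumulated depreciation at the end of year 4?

Depreciable base = $129,996 − $14,300 = $115,696.
Sum of the years' digits = 7+6+5+4+3+2+1 = 28.
Year 1: $115,696 × 7/28 = $28,924. Book value $101,072.
Year 2: $115,696 × 6/28 = $24,792. Book value $76,280.
Year 3: $115,696 × 5/28 = $20,660. Book value $55,620.
Year 4: $115,696 × 4/28 = $16,528. Book value $39,092.
Accumulated through year 4 = $129,996 − $39,092 = $90,904.

$90,904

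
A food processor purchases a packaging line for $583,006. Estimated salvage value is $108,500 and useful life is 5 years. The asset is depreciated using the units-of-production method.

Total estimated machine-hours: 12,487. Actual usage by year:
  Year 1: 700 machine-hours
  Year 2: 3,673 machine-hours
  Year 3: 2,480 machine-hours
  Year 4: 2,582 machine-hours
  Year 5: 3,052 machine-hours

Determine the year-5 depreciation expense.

$115,976

Depreciable base = $583,006 − $108,500 = $474,506.
Rate = $474,506 / 12,487 machine-hours = $38 per machine-hour.
Year 1: 700 × $38 = $26,600. Book value $556,406.
Year 2: 3,673 × $38 = $139,574. Book value $416,832.
Year 3: 2,480 × $38 = $94,240. Book value $322,592.
Year 4: 2,582 × $38 = $98,116. Book value $224,476.
Year 5: 3,052 × $38 = $115,976. Book value $108,500.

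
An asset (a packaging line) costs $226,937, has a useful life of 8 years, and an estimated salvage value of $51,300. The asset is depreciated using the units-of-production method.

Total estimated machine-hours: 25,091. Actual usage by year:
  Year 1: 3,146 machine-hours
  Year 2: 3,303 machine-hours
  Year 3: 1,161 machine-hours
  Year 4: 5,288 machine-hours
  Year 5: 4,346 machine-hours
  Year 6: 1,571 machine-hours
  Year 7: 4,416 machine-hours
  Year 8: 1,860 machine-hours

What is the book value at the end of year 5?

$106,229

Depreciable base = $226,937 − $51,300 = $175,637.
Rate = $175,637 / 25,091 machine-hours = $7 per machine-hour.
Year 1: 3,146 × $7 = $22,022. Book value $204,915.
Year 2: 3,303 × $7 = $23,121. Book value $181,794.
Year 3: 1,161 × $7 = $8,127. Book value $173,667.
Year 4: 5,288 × $7 = $37,016. Book value $136,651.
Year 5: 4,346 × $7 = $30,422. Book value $106,229.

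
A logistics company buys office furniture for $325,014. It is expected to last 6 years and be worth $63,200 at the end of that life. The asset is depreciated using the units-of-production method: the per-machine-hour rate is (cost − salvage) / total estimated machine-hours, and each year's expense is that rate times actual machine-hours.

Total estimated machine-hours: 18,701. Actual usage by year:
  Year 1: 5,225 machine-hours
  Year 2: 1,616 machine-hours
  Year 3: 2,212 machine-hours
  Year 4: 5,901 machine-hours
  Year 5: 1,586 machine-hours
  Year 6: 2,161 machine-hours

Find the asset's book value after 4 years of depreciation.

Depreciable base = $325,014 − $63,200 = $261,814.
Rate = $261,814 / 18,701 machine-hours = $14 per machine-hour.
Year 1: 5,225 × $14 = $73,150. Book value $251,864.
Year 2: 1,616 × $14 = $22,624. Book value $229,240.
Year 3: 2,212 × $14 = $30,968. Book value $198,272.
Year 4: 5,901 × $14 = $82,614. Book value $115,658.

$115,658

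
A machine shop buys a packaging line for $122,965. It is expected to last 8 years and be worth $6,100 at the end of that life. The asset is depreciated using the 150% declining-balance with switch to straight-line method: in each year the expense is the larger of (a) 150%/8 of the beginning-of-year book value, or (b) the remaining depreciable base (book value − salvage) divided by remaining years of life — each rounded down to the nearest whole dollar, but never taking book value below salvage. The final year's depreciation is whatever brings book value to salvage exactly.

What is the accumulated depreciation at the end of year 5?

$81,246

Depreciable base = $122,965 − $6,100 = $116,865.
Year 1: DB = ⌊$122,965 × 150%/8⌋ = $23,055; SL = ⌊$116,865/8⌋ = $14,608 → take DB $23,055. Book value $99,910.
Year 2: DB = ⌊$99,910 × 150%/8⌋ = $18,733; SL = ⌊$93,810/7⌋ = $13,401 → take DB $18,733. Book value $81,177.
Year 3: DB = ⌊$81,177 × 150%/8⌋ = $15,220; SL = ⌊$75,077/6⌋ = $12,512 → take DB $15,220. Book value $65,957.
Year 4: DB = ⌊$65,957 × 150%/8⌋ = $12,366; SL = ⌊$59,857/5⌋ = $11,971 → take DB $12,366. Book value $53,591.
Year 5: DB = ⌊$53,591 × 150%/8⌋ = $10,048; SL = ⌊$47,491/4⌋ = $11,872 → take SL $11,872. Book value $41,719.
Accumulated through year 5 = $122,965 − $41,719 = $81,246.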